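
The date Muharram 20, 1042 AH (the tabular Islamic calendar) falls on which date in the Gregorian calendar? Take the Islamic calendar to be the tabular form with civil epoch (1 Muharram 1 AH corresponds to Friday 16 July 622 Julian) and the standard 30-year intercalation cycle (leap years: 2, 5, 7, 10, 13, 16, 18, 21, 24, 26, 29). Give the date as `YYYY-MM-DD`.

1632-08-07

Julian Day Number of the source date = 2317355.
Converting JDN 2317355 to the Gregorian calendar gives 7 August 1632 CE.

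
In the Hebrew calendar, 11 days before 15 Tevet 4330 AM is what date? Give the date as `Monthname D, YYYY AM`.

The starting date is JDN 1929228; 1929228 − 11 = 1929217.
JDN 1929217 corresponds to Tevet 4, 4330 AM.

Tevet 4, 4330 AM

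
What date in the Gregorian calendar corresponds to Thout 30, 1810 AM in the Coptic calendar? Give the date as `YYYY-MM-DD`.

2093-10-10

Julian Day Number of the source date = 2485796.
Converting JDN 2485796 to the Gregorian calendar gives 10 October 2093 CE.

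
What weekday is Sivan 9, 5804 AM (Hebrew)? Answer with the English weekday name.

Saturday

Equivalently 4 June 2044 Gregorian, JDN 2467771.
Since JDN mod 7 = 5 (0 = Monday), the day is Saturday.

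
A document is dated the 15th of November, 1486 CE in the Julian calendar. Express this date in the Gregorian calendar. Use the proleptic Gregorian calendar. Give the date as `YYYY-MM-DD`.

1486-11-24

For dates in this range the Gregorian date is 9 days ahead of the Julian.
15 November 1486 Julian + 9 days → 24 November 1486 Gregorian.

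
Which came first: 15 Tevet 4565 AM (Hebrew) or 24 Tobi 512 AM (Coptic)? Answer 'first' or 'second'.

The two dates have Julian Day Numbers 2015075 and 2011816 respectively.
Since 2011816 < 2015075, the second date comes first.

second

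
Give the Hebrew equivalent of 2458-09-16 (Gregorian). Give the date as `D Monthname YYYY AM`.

8 Tishrei 6219 AM

Both dates share Julian Day Number 2619085; in the Hebrew calendar that is 8 Tishrei 6219 AM.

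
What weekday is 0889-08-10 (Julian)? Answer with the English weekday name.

In the proleptic Gregorian calendar this is 14 August 889 (JDN 2045987).
Since JDN mod 7 = 6 (0 = Monday), the day is Sunday.

Sunday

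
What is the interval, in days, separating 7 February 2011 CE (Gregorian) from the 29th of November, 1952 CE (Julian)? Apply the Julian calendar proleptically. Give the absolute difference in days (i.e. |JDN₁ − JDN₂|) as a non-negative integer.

First date → JDN 2455600; second date → JDN 2434359.
The interval is |2455600 − 2434359| = 21241 days.

21241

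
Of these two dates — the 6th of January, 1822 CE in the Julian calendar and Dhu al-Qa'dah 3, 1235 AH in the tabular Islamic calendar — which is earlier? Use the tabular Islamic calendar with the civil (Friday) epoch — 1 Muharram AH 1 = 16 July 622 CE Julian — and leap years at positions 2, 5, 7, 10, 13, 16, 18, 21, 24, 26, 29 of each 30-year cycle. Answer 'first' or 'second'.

First date → JDN 2386549; second date → JDN 2386025.
JDN 2386025 < JDN 2386549, so the second date is earlier.

second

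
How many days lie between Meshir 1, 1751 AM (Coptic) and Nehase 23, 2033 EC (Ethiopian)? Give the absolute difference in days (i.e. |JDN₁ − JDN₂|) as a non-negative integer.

JDN of the first date = 2464367.
JDN of the second date = 2466761.
|2466761 − 2464367| = 2394.

2394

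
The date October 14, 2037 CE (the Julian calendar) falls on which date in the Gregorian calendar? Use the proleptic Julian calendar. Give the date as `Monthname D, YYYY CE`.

October 27, 2037 CE

The Julian–Gregorian offset here is 13 days (Julian trailing).
14 October 2037 Julian + 13 days → 27 October 2037 Gregorian.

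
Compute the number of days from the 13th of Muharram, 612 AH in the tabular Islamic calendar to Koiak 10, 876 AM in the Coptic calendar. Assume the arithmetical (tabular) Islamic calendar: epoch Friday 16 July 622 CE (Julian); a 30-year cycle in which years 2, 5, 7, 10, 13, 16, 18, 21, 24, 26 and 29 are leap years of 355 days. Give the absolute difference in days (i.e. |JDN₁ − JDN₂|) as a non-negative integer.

20247

JDN of the first date = 2164970.
JDN of the second date = 2144723.
|2144723 − 2164970| = 20247.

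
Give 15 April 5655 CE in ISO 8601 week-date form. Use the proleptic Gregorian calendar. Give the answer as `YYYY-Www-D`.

5655-W15-4

The weekday is Thursday (ISO weekday 4).
That Thursday belongs to ISO week 15 of ISO year 5655.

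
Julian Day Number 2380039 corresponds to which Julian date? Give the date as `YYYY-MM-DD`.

JDN 2380039 is 23 March 1804 in the Gregorian calendar.
In the Julian calendar that day is 1804-03-11.

1804-03-11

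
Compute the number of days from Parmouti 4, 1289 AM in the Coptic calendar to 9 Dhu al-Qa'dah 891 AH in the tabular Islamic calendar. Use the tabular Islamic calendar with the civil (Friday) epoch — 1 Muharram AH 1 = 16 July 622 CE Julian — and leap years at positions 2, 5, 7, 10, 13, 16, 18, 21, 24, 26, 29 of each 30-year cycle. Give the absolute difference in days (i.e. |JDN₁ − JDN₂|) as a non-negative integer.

JDN of the first date = 2295685.
JDN of the second date = 2264129.
|2264129 − 2295685| = 31556.

31556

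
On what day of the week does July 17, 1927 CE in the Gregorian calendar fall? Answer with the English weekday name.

JDN 2425079 mod 7 = 6, and JDN 0 was a Monday, so this is a Sunday.

Sunday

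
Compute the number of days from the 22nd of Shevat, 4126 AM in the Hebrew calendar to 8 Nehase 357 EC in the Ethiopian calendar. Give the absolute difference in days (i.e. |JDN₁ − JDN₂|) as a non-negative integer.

171

JDN of the first date = 1854758.
JDN of the second date = 1854587.
|1854587 − 1854758| = 171.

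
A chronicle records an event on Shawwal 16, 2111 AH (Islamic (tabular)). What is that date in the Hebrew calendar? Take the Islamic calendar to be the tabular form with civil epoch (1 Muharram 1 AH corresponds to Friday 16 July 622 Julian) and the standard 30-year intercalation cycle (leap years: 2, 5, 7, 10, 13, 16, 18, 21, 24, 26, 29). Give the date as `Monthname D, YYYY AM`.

Julian Day Number of the source date = 2696435.
Converting JDN 2696435 to the Hebrew calendar gives 16 Sivan 6430 AM.

Sivan 16, 6430 AM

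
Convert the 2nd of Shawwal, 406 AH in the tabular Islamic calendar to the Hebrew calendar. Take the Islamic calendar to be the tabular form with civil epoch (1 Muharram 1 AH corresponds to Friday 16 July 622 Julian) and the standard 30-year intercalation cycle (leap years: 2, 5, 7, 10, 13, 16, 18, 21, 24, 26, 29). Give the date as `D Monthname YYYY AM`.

2 Nisan 4776 AM

Both dates share Julian Day Number 2092225; in the Hebrew calendar that is 2 Nisan 4776 AM.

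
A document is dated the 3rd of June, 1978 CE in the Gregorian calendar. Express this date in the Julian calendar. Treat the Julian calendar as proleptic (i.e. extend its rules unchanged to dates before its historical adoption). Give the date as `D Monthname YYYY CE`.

For dates in this range the Gregorian date is 13 days ahead of the Julian.
3 June 1978 Gregorian − 13 days → 21 May 1978 Julian.

21 May 1978 CE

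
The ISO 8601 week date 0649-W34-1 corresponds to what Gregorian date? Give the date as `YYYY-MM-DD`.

ISO week 1 of 649 is the week containing the first Thursday of 649.
Week 34, day 1 (Monday) lands on 0649-08-20.

0649-08-20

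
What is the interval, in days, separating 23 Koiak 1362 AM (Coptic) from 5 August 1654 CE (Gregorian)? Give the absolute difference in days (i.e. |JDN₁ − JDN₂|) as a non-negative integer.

JDN of the first date = 2322247.
JDN of the second date = 2325388.
|2325388 − 2322247| = 3141.

3141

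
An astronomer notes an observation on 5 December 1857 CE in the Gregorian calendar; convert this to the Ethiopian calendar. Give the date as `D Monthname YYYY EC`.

27 Hidar 1850 EC

Julian Day Number of the source date = 2399654.
Converting JDN 2399654 to the Ethiopian calendar gives 27 Hidar 1850 EC.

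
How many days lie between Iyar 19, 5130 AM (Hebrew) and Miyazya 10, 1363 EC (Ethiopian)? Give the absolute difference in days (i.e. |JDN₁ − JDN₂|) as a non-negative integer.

First date → JDN 2221585; second date → JDN 2221910.
The interval is |2221585 − 2221910| = 325 days.

325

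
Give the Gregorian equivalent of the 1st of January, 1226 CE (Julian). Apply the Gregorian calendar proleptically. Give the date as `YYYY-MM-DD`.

At this point the Julian calendar is 7 days behind the Gregorian.
1 January 1226 Julian + 7 days → 8 January 1226 Gregorian.

1226-01-08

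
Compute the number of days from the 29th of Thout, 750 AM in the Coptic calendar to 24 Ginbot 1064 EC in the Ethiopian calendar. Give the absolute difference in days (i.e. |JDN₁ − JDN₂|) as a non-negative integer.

14115

JDN of the first date = 2098630.
JDN of the second date = 2112745.
|2112745 − 2098630| = 14115.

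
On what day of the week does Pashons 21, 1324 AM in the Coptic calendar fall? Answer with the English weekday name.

Equivalently 26 May 1608 Gregorian, JDN 2308516.
Since JDN mod 7 = 0 (0 = Monday), the day is Monday.

Monday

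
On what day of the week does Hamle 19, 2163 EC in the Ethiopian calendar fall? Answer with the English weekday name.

Equivalently 27 July 2171 Gregorian, JDN 2514209.
JDN 2514209 mod 7 = 5, and JDN 0 was a Monday, so this is a Saturday.

Saturday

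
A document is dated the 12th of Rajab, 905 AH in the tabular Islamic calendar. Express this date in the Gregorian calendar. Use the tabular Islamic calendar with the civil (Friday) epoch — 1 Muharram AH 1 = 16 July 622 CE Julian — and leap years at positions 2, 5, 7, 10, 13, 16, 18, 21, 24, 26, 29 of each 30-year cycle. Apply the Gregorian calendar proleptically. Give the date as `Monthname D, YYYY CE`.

February 21, 1500 CE

Both dates share Julian Day Number 2268975; in the Gregorian calendar that is 21 February 1500 CE.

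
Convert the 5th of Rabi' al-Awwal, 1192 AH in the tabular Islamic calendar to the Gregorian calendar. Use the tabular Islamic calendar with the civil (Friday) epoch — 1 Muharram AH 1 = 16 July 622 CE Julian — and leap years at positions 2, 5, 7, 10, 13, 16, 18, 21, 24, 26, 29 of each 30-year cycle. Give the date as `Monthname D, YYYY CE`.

April 3, 1778 CE

Both dates share Julian Day Number 2370554; in the Gregorian calendar that is 3 April 1778 CE.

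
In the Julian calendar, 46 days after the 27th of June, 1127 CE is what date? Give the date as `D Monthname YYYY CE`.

12 August 1127 CE

Counting 46 days forward from JDN 2132872 reaches JDN 2132918, which is 12 August 1127 CE.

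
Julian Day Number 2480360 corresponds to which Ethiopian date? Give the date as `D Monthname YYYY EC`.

The Gregorian equivalent of JDN 2480360 is 22 November 2078.
In the Ethiopian calendar that day is 13 Hidar 2071 EC.

13 Hidar 2071 EC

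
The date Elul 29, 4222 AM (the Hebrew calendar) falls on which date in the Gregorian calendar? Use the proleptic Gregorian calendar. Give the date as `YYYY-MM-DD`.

0462-09-10

Julian Day Number of the source date = 1890055.
Converting JDN 1890055 to the Gregorian calendar gives 10 September 462 CE.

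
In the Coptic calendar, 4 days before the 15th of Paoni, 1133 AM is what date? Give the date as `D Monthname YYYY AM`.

Counting 4 days back from JDN 2238777 reaches JDN 2238773, which is 11 Paoni 1133 AM.

11 Paoni 1133 AM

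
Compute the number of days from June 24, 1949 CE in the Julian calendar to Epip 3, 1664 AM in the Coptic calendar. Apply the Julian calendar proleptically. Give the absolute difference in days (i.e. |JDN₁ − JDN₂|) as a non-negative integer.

362

First date → JDN 2433105; second date → JDN 2432743.
The interval is |2433105 − 2432743| = 362 days.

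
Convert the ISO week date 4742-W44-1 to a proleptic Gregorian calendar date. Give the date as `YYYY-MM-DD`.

ISO week 1 of 4742 is the week containing the first Thursday of 4742.
Week 44, day 1 (Monday) lands on 4742-10-26.

4742-10-26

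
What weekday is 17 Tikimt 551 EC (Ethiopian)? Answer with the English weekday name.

Monday

In the proleptic Gregorian calendar this is 16 October 558 (JDN 1925154).
1925154 ≡ 0 (mod 7); counting from Monday = 0 gives Monday.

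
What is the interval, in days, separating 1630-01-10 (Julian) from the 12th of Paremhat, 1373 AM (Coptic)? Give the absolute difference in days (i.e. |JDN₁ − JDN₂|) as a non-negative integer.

9919

JDN of the first date = 2316425.
JDN of the second date = 2326344.
|2326344 − 2316425| = 9919.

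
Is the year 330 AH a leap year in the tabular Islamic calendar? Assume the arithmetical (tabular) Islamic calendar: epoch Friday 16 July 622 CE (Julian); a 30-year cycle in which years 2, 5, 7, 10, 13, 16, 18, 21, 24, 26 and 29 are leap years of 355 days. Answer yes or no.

no

Year 330 AH is year 30 of its 30-year cycle; leap positions are 2, 5, 7, 10, 13, 16, 18, 21, 24, 26, 29, so it is a common year (354 days).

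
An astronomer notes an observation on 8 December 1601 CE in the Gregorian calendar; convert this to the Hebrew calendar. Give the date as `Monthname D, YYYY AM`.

Kislev 14, 5362 AM

Julian Day Number of the source date = 2306155.
Converting JDN 2306155 to the Hebrew calendar gives 14 Kislev 5362 AM.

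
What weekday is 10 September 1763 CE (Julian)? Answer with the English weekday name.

Wednesday

Equivalently 21 September 1763 Gregorian, JDN 2365246.
2365246 ≡ 2 (mod 7); counting from Monday = 0 gives Wednesday.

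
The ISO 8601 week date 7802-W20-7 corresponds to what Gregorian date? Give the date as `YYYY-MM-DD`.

ISO week 1 of 7802 is the week containing the first Thursday of 7802.
Week 20, day 7 (Sunday) lands on 7802-05-23.

7802-05-23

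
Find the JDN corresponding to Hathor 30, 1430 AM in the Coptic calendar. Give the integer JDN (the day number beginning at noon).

Equivalently 7 December 1713 (Gregorian).
JDN 2451545 is 1 January 2000 CE (Gregorian); the target day is −104484 days from there, so JDN = 2347061.

2347061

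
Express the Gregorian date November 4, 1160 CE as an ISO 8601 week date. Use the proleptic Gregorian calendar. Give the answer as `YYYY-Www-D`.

1160-W44-5

The weekday is Friday (ISO weekday 5).
That Friday belongs to ISO week 44 of ISO year 1160.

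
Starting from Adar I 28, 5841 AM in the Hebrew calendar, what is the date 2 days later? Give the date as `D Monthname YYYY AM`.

30 Adar I 5841 AM

The starting date is JDN 2481198; 2481198 + 2 = 2481200.
JDN 2481200 corresponds to 30 Adar I 5841 AM.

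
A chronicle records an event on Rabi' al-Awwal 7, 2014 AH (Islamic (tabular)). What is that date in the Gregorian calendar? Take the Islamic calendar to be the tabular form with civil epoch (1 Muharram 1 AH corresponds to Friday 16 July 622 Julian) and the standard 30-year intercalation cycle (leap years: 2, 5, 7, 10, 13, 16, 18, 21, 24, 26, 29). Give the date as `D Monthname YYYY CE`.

Both dates share Julian Day Number 2661845; in the Gregorian calendar that is 13 October 2575 CE.

13 October 2575 CE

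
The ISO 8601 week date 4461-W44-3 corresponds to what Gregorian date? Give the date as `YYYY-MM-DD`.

ISO week 1 of 4461 is the week containing the first Thursday of 4461.
Week 44, day 3 (Wednesday) lands on 4461-11-02.

4461-11-02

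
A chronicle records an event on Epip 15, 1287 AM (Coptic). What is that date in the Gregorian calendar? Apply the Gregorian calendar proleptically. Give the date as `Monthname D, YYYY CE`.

July 19, 1571 CE

Julian Day Number of the source date = 2295055.
Converting JDN 2295055 to the Gregorian calendar gives 19 July 1571 CE.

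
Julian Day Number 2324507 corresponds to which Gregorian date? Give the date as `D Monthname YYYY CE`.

7 March 1652 CE

Counting from JDN 2299161 = 15 Oct 1582 gives an offset of 25346 days.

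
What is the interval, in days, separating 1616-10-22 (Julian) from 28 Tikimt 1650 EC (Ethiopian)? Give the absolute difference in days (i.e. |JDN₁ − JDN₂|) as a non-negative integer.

JDN of the first date = 2311597.
JDN of the second date = 2326575.
|2326575 − 2311597| = 14978.

14978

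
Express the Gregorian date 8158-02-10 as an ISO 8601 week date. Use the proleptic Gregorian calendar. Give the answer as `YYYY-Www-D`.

8158-W06-5

The weekday is Friday (ISO weekday 5).
That Friday belongs to ISO week 6 of ISO year 8158.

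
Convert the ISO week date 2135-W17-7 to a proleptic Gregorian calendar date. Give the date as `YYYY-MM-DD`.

ISO week 1 of 2135 is the week containing the first Thursday of 2135.
Week 17, day 7 (Sunday) lands on 2135-05-01.

2135-05-01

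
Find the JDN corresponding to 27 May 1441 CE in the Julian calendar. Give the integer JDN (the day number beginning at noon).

2247530

Equivalently 5 June 1441 (proleptic Gregorian).
JDN 2400001 is 17 November 1858 CE (Gregorian), MJD 0; the target day is −152471 days from there, so JDN = 2247530.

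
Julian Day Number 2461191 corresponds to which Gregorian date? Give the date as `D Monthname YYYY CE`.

Counting from JDN 2299161 = 15 Oct 1582 gives an offset of 162030 days.

30 May 2026 CE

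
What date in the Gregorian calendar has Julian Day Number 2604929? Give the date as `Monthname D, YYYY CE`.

December 14, 2419 CE

JDN 2451545 is 1 Jan 2000; 2604929 is +153384 days from there.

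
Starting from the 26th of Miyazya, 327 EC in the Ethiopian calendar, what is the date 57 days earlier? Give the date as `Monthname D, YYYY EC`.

The starting date is JDN 1843527; 1843527 − 57 = 1843470.
JDN 1843470 corresponds to Yekatit 29, 327 EC.

Yekatit 29, 327 EC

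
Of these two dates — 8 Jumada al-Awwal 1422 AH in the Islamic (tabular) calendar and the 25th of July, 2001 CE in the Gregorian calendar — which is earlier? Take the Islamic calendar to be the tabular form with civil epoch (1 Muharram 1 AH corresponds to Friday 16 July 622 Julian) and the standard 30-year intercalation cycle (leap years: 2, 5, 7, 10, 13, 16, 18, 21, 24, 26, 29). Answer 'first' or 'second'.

second

Converting both to JDN: 2452120 vs 2452116; the smaller is the second.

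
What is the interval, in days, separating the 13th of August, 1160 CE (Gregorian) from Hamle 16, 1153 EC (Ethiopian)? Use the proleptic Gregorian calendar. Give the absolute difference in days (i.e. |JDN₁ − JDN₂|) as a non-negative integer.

JDN of the first date = 2144966.
JDN of the second date = 2145304.
|2145304 − 2144966| = 338.

338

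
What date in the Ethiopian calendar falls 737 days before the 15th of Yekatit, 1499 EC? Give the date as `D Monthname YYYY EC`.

Counting 737 days back from JDN 2271529 reaches JDN 2270792, which is 8 Yekatit 1497 EC.

8 Yekatit 1497 EC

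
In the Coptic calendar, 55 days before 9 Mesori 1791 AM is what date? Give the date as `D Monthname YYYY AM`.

14 Paoni 1791 AM

JDN of 9 Mesori 1791 AM = 2479165.
2479165 − 55 = 2479110.
JDN 2479110 in the Coptic calendar is 14 Paoni 1791 AM.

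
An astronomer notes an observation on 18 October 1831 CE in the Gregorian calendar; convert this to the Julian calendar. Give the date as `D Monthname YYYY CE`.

At this point the Julian calendar is 12 days behind the Gregorian.
18 October 1831 Gregorian − 12 days → 6 October 1831 Julian.

6 October 1831 CE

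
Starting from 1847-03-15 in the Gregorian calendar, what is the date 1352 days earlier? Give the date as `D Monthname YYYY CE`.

2 July 1843 CE

The starting date is JDN 2395736; 2395736 − 1352 = 2394384.
JDN 2394384 corresponds to 2 July 1843 CE.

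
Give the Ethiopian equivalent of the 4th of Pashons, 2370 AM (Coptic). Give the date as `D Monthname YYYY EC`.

The source date corresponds to 17 May 2654 in the Gregorian calendar (JDN 2690550).
That day falls on 4 Ginbot 2646 EC in the Ethiopian calendar.

4 Ginbot 2646 EC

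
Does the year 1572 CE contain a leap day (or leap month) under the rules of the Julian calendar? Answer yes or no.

1572 mod 4 = 0, so it is a leap year in the Julian calendar.

yes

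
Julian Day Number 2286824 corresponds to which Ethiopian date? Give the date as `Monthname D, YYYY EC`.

Tahsas 29, 1541 EC

The proleptic Gregorian equivalent of JDN 2286824 is 4 January 1549.
In the Ethiopian calendar that day is Tahsas 29, 1541 EC.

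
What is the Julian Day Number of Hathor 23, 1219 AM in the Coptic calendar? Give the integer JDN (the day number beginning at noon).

2269986

In the proleptic Gregorian calendar the same day is 29 November 1502.
JDN 2451545 is 1 January 2000 CE (Gregorian); the target day is −181559 days from there, so JDN = 2269986.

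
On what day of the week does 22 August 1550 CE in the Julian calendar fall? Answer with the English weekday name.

This is JDN 2287429 (1 September 1550 Gregorian).
Since JDN mod 7 = 4 (0 = Monday), the day is Friday.

Friday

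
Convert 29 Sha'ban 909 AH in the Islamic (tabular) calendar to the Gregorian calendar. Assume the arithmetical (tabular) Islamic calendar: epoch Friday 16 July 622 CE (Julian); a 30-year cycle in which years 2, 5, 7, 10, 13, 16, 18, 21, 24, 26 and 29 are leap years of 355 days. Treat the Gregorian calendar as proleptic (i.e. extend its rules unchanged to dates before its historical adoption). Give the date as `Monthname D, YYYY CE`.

Both dates share Julian Day Number 2270440; in the Gregorian calendar that is 26 February 1504 CE.

February 26, 1504 CE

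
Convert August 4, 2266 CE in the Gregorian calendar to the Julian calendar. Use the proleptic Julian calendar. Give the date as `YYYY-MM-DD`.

2266-07-20

The Julian–Gregorian offset here is 15 days (Julian trailing).
4 August 2266 Gregorian − 15 days → 20 July 2266 Julian.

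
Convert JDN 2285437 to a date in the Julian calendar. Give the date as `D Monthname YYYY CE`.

9 March 1545 CE

JDN 2285437 is 19 March 1545 in the proleptic Gregorian calendar.
In the Julian calendar that day is 9 March 1545 CE.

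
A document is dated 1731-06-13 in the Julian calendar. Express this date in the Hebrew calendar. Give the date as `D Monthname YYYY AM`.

20 Sivan 5491 AM

The source date corresponds to 24 June 1731 in the Gregorian calendar (JDN 2353469).
That day falls on 20 Sivan 5491 AM in the Hebrew calendar.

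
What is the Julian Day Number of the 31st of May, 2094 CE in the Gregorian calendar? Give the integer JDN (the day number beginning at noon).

2486029

JDN 2400001 is 17 November 1858 CE (Gregorian), MJD 0; the target day is +86028 days from there, so JDN = 2486029.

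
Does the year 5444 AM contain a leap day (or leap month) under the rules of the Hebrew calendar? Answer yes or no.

no

Hebrew year 5444 is year 10 of its 19-year Metonic cycle; leap years are at positions 3, 6, 8, 11, 14, 17, 19, so it is a common year (12 months).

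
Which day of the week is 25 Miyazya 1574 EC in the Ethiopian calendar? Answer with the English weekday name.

Equivalently 30 April 1582 Gregorian, JDN 2298993.
2298993 ≡ 4 (mod 7); counting from Monday = 0 gives Friday.

Friday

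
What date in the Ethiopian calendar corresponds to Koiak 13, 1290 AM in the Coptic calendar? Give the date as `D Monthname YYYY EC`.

13 Tahsas 1566 EC

Julian Day Number of the source date = 2295939.
Converting JDN 2295939 to the Ethiopian calendar gives 13 Tahsas 1566 EC.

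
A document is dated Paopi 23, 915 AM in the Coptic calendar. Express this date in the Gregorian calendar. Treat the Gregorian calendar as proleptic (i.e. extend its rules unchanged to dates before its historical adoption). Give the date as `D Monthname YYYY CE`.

Both dates share Julian Day Number 2158920; in the Gregorian calendar that is 27 October 1198 CE.

27 October 1198 CE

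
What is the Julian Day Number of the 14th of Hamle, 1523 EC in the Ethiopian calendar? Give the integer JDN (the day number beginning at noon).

2280444

Equivalently 18 July 1531 (proleptic Gregorian).
JDN 2400001 is 17 November 1858 CE (Gregorian), MJD 0; the target day is −119557 days from there, so JDN = 2280444.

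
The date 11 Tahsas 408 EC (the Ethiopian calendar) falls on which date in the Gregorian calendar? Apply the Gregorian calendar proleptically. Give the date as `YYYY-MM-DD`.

0415-12-09

Both dates share Julian Day Number 1872978; in the Gregorian calendar that is 9 December 415 CE.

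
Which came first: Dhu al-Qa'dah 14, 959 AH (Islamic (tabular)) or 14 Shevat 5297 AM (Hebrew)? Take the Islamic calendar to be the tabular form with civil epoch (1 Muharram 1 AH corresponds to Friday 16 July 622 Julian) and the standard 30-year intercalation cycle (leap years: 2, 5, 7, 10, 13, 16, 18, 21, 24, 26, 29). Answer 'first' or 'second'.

second

Converting both to JDN: 2288231 vs 2282473; the smaller is the second.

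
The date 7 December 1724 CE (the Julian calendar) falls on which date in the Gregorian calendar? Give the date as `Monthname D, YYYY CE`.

December 18, 1724 CE

For dates in this range the Gregorian date is 11 days ahead of the Julian.
7 December 1724 Julian + 11 days → 18 December 1724 Gregorian.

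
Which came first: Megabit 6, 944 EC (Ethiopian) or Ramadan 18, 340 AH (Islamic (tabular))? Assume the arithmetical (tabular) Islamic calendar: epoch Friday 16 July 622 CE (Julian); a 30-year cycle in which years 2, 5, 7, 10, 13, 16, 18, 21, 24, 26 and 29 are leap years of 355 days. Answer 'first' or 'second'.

second

Converting both to JDN: 2068837 vs 2068823; the smaller is the second.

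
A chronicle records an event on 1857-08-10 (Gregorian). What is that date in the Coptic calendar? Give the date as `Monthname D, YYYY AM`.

Mesori 5, 1573 AM

Julian Day Number of the source date = 2399537.
Converting JDN 2399537 to the Coptic calendar gives 5 Mesori 1573 AM.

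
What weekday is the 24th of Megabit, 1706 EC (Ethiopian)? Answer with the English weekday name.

Saturday

Equivalently 31 March 1714 Gregorian, JDN 2347175.
JDN 2347175 mod 7 = 5, and JDN 0 was a Monday, so this is a Saturday.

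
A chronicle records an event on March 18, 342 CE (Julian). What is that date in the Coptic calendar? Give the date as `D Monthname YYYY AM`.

Both dates share Julian Day Number 1846050; in the Coptic calendar that is 22 Paremhat 58 AM.

22 Paremhat 58 AM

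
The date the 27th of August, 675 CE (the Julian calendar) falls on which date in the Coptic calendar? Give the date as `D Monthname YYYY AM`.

4 Pi Kogi Enavot 391 AM

Julian Day Number of the source date = 1967840.
Converting JDN 1967840 to the Coptic calendar gives 4 Pi Kogi Enavot 391 AM.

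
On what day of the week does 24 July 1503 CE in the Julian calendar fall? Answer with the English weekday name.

Monday

In the proleptic Gregorian calendar this is 3 August 1503 (JDN 2270233).
Since JDN mod 7 = 0 (0 = Monday), the day is Monday.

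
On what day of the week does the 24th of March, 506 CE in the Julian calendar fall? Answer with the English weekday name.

Friday

In the proleptic Gregorian calendar this is 26 March 506 (JDN 1905957).
Since JDN mod 7 = 4 (0 = Monday), the day is Friday.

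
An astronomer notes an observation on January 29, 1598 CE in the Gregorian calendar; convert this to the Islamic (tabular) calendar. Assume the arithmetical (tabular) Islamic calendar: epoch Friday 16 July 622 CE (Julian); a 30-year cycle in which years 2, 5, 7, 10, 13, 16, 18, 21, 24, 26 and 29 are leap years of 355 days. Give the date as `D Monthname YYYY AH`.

Both dates share Julian Day Number 2304746; in the tabular Islamic calendar that is 21 Jumada al-Thani 1006 AH.

21 Jumada al-Thani 1006 AH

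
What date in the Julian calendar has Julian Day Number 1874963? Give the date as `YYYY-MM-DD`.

JDN 1874963 is 16 May 421 in the proleptic Gregorian calendar.
In the Julian calendar that day is 0421-05-15.

0421-05-15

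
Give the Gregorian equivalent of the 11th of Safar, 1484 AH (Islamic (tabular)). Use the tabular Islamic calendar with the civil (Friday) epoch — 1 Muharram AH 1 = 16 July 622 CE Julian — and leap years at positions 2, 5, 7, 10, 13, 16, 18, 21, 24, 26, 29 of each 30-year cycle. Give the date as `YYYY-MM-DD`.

Both dates share Julian Day Number 2474006; in the Gregorian calendar that is 30 June 2061 CE.

2061-06-30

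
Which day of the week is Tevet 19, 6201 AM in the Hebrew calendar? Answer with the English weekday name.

Equivalently 12 January 2441 Gregorian, JDN 2612629.
JDN 2612629 mod 7 = 5, and JDN 0 was a Monday, so this is a Saturday.

Saturday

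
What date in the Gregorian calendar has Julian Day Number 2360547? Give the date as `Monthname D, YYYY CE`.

Counting from JDN 2299161 = 15 Oct 1582 gives an offset of 61386 days.

November 9, 1750 CE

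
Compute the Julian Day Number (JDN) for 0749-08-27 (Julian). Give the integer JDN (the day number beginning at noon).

Equivalently 31 August 749 (proleptic Gregorian).
JDN 2451545 is 1 January 2000 CE (Gregorian); the target day is −456676 days from there, so JDN = 1994869.

1994869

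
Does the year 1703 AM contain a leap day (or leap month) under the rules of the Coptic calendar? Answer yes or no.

1703 mod 4 = 3; in the Coptic calendar a year is leap when year mod 4 = 3, so it is a leap year.

yes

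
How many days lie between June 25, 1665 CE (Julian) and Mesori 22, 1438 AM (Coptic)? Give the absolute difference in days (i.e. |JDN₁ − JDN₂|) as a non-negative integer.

20870

JDN of the first date = 2329375.
JDN of the second date = 2350245.
|2350245 − 2329375| = 20870.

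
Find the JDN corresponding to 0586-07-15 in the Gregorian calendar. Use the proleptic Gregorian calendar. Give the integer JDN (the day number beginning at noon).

1935288

JDN 2299161 is 15 October 1582 CE (Gregorian); the target day is −363873 days from there, so JDN = 1935288.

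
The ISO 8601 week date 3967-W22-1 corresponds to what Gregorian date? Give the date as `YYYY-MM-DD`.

ISO week 1 of 3967 is the week containing the first Thursday of 3967.
Week 22, day 1 (Monday) lands on 3967-05-29.

3967-05-29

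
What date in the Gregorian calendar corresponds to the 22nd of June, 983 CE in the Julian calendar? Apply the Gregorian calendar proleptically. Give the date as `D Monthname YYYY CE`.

27 June 983 CE

At this point the Julian calendar is 5 days behind the Gregorian.
22 June 983 Julian + 5 days → 27 June 983 Gregorian.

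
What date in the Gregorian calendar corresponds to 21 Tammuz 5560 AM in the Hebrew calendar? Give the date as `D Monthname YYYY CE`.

14 July 1800 CE

Both dates share Julian Day Number 2378691; in the Gregorian calendar that is 14 July 1800 CE.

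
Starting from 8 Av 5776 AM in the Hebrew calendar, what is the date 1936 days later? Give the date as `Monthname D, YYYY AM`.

The starting date is JDN 2457613; 2457613 + 1936 = 2459549.
JDN 2459549 corresponds to Kislev 26, 5782 AM.

Kislev 26, 5782 AM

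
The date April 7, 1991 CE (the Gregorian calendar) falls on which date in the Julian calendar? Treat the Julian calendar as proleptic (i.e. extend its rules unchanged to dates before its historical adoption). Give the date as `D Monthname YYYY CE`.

25 March 1991 CE

The Julian–Gregorian offset here is 13 days (Julian trailing).
7 April 1991 Gregorian − 13 days → 25 March 1991 Julian.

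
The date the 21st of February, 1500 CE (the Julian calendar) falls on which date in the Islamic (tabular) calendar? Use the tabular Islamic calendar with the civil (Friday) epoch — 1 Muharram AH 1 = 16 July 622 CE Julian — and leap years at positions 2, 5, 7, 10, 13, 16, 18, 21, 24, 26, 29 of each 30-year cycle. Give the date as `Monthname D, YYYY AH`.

The source date corresponds to 2 March 1500 in the proleptic Gregorian calendar (JDN 2268984).
That day falls on 21 Rajab 905 AH in the tabular Islamic calendar.

Rajab 21, 905 AH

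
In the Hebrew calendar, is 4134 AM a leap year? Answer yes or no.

yes

Hebrew year 4134 is year 11 of its 19-year Metonic cycle; leap years are at positions 3, 6, 8, 11, 14, 17, 19, so it is a leap year (13 months).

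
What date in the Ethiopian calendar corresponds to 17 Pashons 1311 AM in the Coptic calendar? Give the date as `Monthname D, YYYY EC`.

Both dates share Julian Day Number 2303763; in the Ethiopian calendar that is 17 Ginbot 1587 EC.

Ginbot 17, 1587 EC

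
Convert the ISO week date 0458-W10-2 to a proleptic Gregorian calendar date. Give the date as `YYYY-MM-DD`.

0458-03-05

ISO week 1 of 458 is the week containing the first Thursday of 458.
Week 10, day 2 (Tuesday) lands on 0458-03-05.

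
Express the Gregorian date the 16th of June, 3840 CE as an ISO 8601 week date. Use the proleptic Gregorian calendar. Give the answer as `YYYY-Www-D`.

The weekday is Tuesday (ISO weekday 2).
That Tuesday belongs to ISO week 25 of ISO year 3840.

3840-W25-2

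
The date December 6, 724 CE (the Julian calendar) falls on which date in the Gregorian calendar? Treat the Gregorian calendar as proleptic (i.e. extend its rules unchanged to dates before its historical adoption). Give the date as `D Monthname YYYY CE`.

At this point the Julian calendar is 4 days behind the Gregorian.
6 December 724 Julian + 4 days → 10 December 724 Gregorian.

10 December 724 CE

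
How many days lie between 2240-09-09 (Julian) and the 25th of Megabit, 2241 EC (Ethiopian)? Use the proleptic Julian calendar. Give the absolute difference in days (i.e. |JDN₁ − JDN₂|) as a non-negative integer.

JDN of the first date = 2539470.
JDN of the second date = 2542585.
|2542585 − 2539470| = 3115.

3115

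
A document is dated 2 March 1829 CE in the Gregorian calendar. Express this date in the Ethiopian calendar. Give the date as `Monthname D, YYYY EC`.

Both dates share Julian Day Number 2389149; in the Ethiopian calendar that is 24 Yekatit 1821 EC.

Yekatit 24, 1821 EC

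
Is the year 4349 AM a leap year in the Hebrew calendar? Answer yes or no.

Hebrew year 4349 is year 17 of its 19-year Metonic cycle; leap years are at positions 3, 6, 8, 11, 14, 17, 19, so it is a leap year (13 months).

yes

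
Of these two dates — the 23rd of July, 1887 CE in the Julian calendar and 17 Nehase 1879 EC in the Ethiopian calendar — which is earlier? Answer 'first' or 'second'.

Converting both to JDN: 2410488 vs 2410506; the smaller is the first.

first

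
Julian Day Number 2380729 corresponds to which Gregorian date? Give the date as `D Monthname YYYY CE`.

11 February 1806 CE

Counting from JDN 2299161 = 15 Oct 1582 gives an offset of 81568 days.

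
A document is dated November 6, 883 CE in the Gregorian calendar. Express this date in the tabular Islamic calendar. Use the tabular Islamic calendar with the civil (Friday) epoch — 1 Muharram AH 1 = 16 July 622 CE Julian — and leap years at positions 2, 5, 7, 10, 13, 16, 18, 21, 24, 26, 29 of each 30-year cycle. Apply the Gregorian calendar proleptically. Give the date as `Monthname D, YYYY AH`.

Julian Day Number of the source date = 2043879.
Converting JDN 2043879 to the tabular Islamic calendar gives 26 Rabi' al-Thani 270 AH.

Rabi' al-Thani 26, 270 AH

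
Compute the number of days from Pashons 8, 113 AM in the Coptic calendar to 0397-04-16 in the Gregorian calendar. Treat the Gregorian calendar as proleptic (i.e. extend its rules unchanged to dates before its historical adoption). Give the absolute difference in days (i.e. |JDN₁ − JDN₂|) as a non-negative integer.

18

JDN of the first date = 1866185.
JDN of the second date = 1866167.
|1866167 − 1866185| = 18.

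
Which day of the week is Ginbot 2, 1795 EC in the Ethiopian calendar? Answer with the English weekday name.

Monday

In the Gregorian calendar this is 9 May 1803 (JDN 2379720).
Since JDN mod 7 = 0 (0 = Monday), the day is Monday.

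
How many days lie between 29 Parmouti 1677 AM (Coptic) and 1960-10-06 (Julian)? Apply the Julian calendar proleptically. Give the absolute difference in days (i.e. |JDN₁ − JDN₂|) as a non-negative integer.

First date → JDN 2437427; second date → JDN 2437227.
The interval is |2437427 − 2437227| = 200 days.

200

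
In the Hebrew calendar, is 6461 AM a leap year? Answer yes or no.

Hebrew year 6461 is year 1 of its 19-year Metonic cycle; leap years are at positions 3, 6, 8, 11, 14, 17, 19, so it is a common year (12 months).

no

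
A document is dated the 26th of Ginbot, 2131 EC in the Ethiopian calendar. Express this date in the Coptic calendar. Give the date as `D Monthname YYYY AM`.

26 Pashons 1855 AM

Julian Day Number of the source date = 2502468.
Converting JDN 2502468 to the Coptic calendar gives 26 Pashons 1855 AM.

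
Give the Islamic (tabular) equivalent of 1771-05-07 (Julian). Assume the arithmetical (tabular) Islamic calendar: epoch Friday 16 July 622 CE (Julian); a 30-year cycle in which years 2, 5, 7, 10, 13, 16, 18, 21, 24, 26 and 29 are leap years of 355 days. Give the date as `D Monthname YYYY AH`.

3 Safar 1185 AH

The source date corresponds to 18 May 1771 in the Gregorian calendar (JDN 2368042).
That day falls on 3 Safar 1185 AH in the tabular Islamic calendar.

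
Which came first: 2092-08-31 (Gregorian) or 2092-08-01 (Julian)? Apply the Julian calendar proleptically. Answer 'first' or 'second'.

Converting both to JDN: 2485391 vs 2485374; the smaller is the second.

second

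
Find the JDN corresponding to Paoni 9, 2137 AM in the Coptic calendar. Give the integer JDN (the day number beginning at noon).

Equivalently 19 June 2421 (Gregorian).
JDN 2400001 is 17 November 1858 CE (Gregorian), MJD 0; the target day is +205481 days from there, so JDN = 2605482.

2605482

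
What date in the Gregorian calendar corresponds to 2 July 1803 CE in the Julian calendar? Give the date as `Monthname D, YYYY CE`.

July 14, 1803 CE

At this point the Julian calendar is 12 days behind the Gregorian.
2 July 1803 Julian + 12 days → 14 July 1803 Gregorian.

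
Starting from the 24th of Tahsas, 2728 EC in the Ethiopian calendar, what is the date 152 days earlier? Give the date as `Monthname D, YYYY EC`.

Counting 152 days back from JDN 2720371 reaches JDN 2720219, which is Hamle 28, 2727 EC.

Hamle 28, 2727 EC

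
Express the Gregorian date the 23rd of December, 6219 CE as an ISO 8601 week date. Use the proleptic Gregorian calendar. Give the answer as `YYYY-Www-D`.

The weekday is Thursday (ISO weekday 4).
That Thursday belongs to ISO week 51 of ISO year 6219.

6219-W51-4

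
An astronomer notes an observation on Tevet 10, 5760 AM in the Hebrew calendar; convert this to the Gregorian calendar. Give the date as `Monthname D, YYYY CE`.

December 19, 1999 CE

Both dates share Julian Day Number 2451532; in the Gregorian calendar that is 19 December 1999 CE.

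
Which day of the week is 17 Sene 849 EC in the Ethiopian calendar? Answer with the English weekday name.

Friday

In the proleptic Gregorian calendar this is 15 June 857 (JDN 2034239).
2034239 ≡ 4 (mod 7); counting from Monday = 0 gives Friday.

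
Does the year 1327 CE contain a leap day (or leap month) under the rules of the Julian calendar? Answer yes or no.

1327 mod 4 = 3, so it is a common year in the Julian calendar.

no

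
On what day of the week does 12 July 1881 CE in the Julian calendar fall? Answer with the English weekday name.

Sunday

This is JDN 2408286 (24 July 1881 Gregorian).
Since JDN mod 7 = 6 (0 = Monday), the day is Sunday.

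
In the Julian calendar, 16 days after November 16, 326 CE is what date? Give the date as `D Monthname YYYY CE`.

Counting 16 days forward from JDN 1840449 reaches JDN 1840465, which is 2 December 326 CE.

2 December 326 CE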